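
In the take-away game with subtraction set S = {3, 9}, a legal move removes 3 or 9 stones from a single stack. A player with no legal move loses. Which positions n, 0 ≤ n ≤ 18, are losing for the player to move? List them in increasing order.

G(0) = 0
G(1) = mex{} = 0
G(2) = mex{} = 0
G(3) = mex{0} = 1
G(4) = mex{0} = 1
G(5) = mex{0} = 1
G(6) = mex{1} = 0
G(7) = mex{1} = 0
G(8) = mex{1} = 0
G(9) = mex{0,0} = 1
G(10) = mex{0,0} = 1
G(11) = mex{0,0} = 1
G(12) = mex{1,1} = 0
G(13) = mex{1,1} = 0
G(14) = mex{1,1} = 0
G(15) = mex{0,0} = 1
G(16) = mex{0,0} = 1
G(17) = mex{0,0} = 1
G(18) = mex{1,1} = 0
P-positions are exactly the n with G(n) = 0.

0, 1, 2, 6, 7, 8, 12, 13, 14, 18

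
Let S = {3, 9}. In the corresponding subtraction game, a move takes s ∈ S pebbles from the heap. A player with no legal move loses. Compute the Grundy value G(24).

0

n :  0  1  2  3  4  5  6  7  8  9 10 11 12 13 14 15 16 17 18 19 20 21 22 23 24
G :  0  0  0  1  1  1  0  0  0  1  1  1  0  0  0  1  1  1  0  0  0  1  1  1  0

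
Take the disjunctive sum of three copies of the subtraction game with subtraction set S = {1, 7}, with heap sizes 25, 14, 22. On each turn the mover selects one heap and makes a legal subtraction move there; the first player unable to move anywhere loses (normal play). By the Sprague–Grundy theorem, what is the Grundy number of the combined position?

1

All heaps use S = {1, 7}:
G(0) = 0
G(1) = mex{0} = 1
G(2) = mex{1} = 0
G(3) = mex{0} = 1
G(4) = mex{1} = 0
G(5) = mex{0} = 1
G(6) = mex{1} = 0
G(7) = mex{0,0} = 1
G(8) = mex{1,1} = 0
G(9) = mex{0,0} = 1
G(10) = mex{1,1} = 0
G(11) = mex{0,0} = 1
G(12) = mex{1,1} = 0
G(13) = mex{0,0} = 1
G(14) = mex{1,1} = 0
G(15) = mex{0,0} = 1
G(16) = mex{1,1} = 0
G(17) = mex{0,0} = 1
G(18) = mex{1,1} = 0
G(19) = mex{0,0} = 1
G(20) = mex{1,1} = 0
G(21) = mex{0,0} = 1
G(22) = mex{1,1} = 0
G(23) = mex{0,0} = 1
G(24) = mex{1,1} = 0
G(25) = mex{0,0} = 1
Heap A: G(25) = 1.
Heap B: G(14) = 0.
Heap C: G(22) = 0.
Combined Grundy value = 1 ⊕ 0 ⊕ 0 = 1.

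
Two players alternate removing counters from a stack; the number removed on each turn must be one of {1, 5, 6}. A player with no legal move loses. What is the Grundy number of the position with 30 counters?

n :  0  1  2  3  4  5  6  7  8  9 10 11 12 13 14 15 16 17 18 19 20 21 22 23 24 25 26 27 28 29 30
G :  0  1  0  1  0  1  2  3  2  3  2  0  1  0  1  0  1  2  3  2  3  2  0  1  0  1  0  1  2  3  2

2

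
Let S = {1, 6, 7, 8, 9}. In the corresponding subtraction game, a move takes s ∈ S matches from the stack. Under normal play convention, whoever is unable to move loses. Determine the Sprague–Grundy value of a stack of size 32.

n :  0  1  2  3  4  5  6  7  8  9 10 11 12 13 14 15 16 17 18 19 20 21 22 23 24 25 26 27 28 29 30 31 32
G :  0  1  0  1  0  1  2  3  2  3  2  3  4  5  0  1  0  1  0  1  2  3  2  3  2  3  4  5  0  1  0  1  0

0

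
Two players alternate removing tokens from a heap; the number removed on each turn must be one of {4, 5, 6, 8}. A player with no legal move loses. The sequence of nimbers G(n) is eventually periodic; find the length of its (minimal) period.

12

G(0) = 0
G(1) = mex{} = 0
G(2) = mex{} = 0
G(3) = mex{} = 0
G(4) = mex{0} = 1
G(5) = mex{0,0} = 1
G(6) = mex{0,0,0} = 1
G(7) = mex{0,0,0} = 1
G(8) = mex{1,0,0,0} = 2
G(9) = mex{1,1,0,0} = 2
G(10) = mex{1,1,1,0} = 2
G(11) = mex{1,1,1,0} = 2
G(12) = mex{2,1,1,1} = 0
G(13) = mex{2,2,1,1} = 0
G(14) = mex{2,2,2,1} = 0
G(15) = mex{2,2,2,1} = 0
G(16) = mex{0,2,2,2} = 1
G(17) = mex{0,0,2,2} = 1
G(18) = mex{0,0,0,2} = 1
G(19) = mex{0,0,0,2} = 1
G(20) = mex{1,0,0,0} = 2
G(21) = mex{1,1,0,0} = 2
G(22) = mex{1,1,1,0} = 2
G(23) = mex{1,1,1,0} = 2
G(24) = mex{2,1,1,1} = 0
G(25) = mex{2,2,1,1} = 0
G(n+12) = G(n) holds for n = 0,…,7 (a full window of length max(S) = 8), so the sequence is purely periodic with period 12.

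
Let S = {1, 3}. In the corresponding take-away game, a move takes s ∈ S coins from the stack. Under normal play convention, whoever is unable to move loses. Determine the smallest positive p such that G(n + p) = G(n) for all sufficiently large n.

2

n :  0  1  2  3  4  5  6  7  8  9 10 11 12 13 14
G :  0  1  0  1  0  1  0  1  0  1  0  1  0  1  0
G(n+2) = G(n) holds for n = 0,…,2 (a full window of length max(S) = 3), so the sequence is purely periodic with period 2.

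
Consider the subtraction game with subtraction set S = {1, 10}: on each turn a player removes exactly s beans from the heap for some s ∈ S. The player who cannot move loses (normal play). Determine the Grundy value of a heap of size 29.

G(0) = 0
G(1) = mex{0} = 1
G(2) = mex{1} = 0
G(3) = mex{0} = 1
G(4) = mex{1} = 0
G(5) = mex{0} = 1
G(6) = mex{1} = 0
G(7) = mex{0} = 1
G(8) = mex{1} = 0
G(9) = mex{0} = 1
G(10) = mex{1,0} = 2
G(11) = mex{2,1} = 0
G(12) = mex{0,0} = 1
G(13) = mex{1,1} = 0
G(14) = mex{0,0} = 1
G(15) = mex{1,1} = 0
G(16) = mex{0,0} = 1
G(17) = mex{1,1} = 0
G(18) = mex{0,0} = 1
G(19) = mex{1,1} = 0
G(20) = mex{0,2} = 1
G(21) = mex{1,0} = 2
G(22) = mex{2,1} = 0
G(23) = mex{0,0} = 1
G(24) = mex{1,1} = 0
G(25) = mex{0,0} = 1
G(26) = mex{1,1} = 0
G(27) = mex{0,0} = 1
G(28) = mex{1,1} = 0
G(29) = mex{0,0} = 1

1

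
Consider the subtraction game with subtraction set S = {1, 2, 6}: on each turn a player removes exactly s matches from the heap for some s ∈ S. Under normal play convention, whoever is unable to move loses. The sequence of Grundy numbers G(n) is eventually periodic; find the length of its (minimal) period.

7

n :  0  1  2  3  4  5  6  7  8  9 10 11 12 13 14 15
G :  0  1  2  0  1  2  3  0  1  2  0  1  2  3  0  1
G(n+7) = G(n) holds for n = 0,…,5 (a full window of length max(S) = 6), so the sequence is purely periodic with period 7.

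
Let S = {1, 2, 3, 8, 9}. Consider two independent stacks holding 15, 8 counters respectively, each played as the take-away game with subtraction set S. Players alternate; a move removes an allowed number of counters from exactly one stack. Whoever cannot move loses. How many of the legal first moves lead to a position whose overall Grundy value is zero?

1

All stacks use S = {1, 2, 3, 8, 9}:
G(0) = 0
G(1) = mex{0} = 1
G(2) = mex{1,0} = 2
G(3) = mex{2,1,0} = 3
G(4) = mex{3,2,1} = 0
G(5) = mex{0,3,2} = 1
G(6) = mex{1,0,3} = 2
G(7) = mex{2,1,0} = 3
G(8) = mex{3,2,1,0} = 4
G(9) = mex{4,3,2,1,0} = 5
G(10) = mex{5,4,3,2,1} = 0
G(11) = mex{0,5,4,3,2} = 1
G(12) = mex{1,0,5,0,3} = 2
G(13) = mex{2,1,0,1,0} = 3
G(14) = mex{3,2,1,2,1} = 0
G(15) = mex{0,3,2,3,2} = 1
Stack A: G(15) = 1.
Stack B: G(8) = 4.
Combined Grundy value = 1 ⊕ 4 = 5.
A winning move leaves total XOR = 0, i.e. changes one component's Grundy value g to g ⊕ X where X is the current total.
Stack A: need g' = 1⊕5 = 4. Options: 15−1→G=0, 15−2→G=3, 15−3→G=2, 15−8→G=3, 15−9→G=2. Hits: 0.
Stack B: need g' = 4⊕5 = 1. Options: 8−1→G=3, 8−2→G=2, 8−3→G=1, 8−8→G=0. Hits: 1.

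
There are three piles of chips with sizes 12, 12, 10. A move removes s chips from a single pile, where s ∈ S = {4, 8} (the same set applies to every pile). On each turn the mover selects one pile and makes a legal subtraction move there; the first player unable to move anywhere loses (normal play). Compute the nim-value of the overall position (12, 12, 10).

2

All piles use S = {4, 8}:
G(0) = 0
G(1) = mex{} = 0
G(2) = mex{} = 0
G(3) = mex{} = 0
G(4) = mex{0} = 1
G(5) = mex{0} = 1
G(6) = mex{0} = 1
G(7) = mex{0} = 1
G(8) = mex{1,0} = 2
G(9) = mex{1,0} = 2
G(10) = mex{1,0} = 2
G(11) = mex{1,0} = 2
G(12) = mex{2,1} = 0
Pile A: G(12) = 0.
Pile B: G(12) = 0.
Pile C: G(10) = 2.
Combined Grundy value = 0 ⊕ 0 ⊕ 2 = 2.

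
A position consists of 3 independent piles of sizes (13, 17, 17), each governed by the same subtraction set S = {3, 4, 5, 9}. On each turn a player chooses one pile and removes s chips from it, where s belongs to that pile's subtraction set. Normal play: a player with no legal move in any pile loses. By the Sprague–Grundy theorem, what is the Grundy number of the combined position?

All piles use S = {3, 4, 5, 9}:
n :  0  1  2  3  4  5  6  7  8  9 10 11 12 13 14 15 16 17
G :  0  0  0  1  1  1  2  2  0  3  3  1  4  2  0  0  0  1
Pile A: G(13) = 2.
Pile B: G(17) = 1.
Pile C: G(17) = 1.
Combined Grundy value = 2 ⊕ 1 ⊕ 1 = 2.

2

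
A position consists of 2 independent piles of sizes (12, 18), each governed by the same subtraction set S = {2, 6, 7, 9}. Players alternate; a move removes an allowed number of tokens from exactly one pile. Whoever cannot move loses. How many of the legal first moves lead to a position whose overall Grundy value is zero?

All piles use S = {2, 6, 7, 9}:
G(0) = 0
G(1) = mex{} = 0
G(2) = mex{0} = 1
G(3) = mex{0} = 1
G(4) = mex{1} = 0
G(5) = mex{1} = 0
G(6) = mex{0,0} = 1
G(7) = mex{0,0,0} = 1
G(8) = mex{1,1,0} = 2
G(9) = mex{1,1,1,0} = 2
G(10) = mex{2,0,1,0} = 3
G(11) = mex{2,0,0,1} = 3
G(12) = mex{3,1,0,1} = 2
G(13) = mex{3,1,1,0} = 2
G(14) = mex{2,2,1,0} = 3
G(15) = mex{2,2,2,1} = 0
G(16) = mex{3,3,2,1} = 0
G(17) = mex{0,3,3,2} = 1
G(18) = mex{0,2,3,2} = 1
Pile A: G(12) = 2.
Pile B: G(18) = 1.
Combined Grundy value = 2 ⊕ 1 = 3.
A winning move leaves total XOR = 0, i.e. changes one component's Grundy value g to g ⊕ X where X is the current total.
Pile A: need g' = 2⊕3 = 1. Options: 12−2→G=3, 12−6→G=1, 12−7→G=0, 12−9→G=1. Hits: 2.
Pile B: need g' = 1⊕3 = 2. Options: 18−2→G=0, 18−6→G=2, 18−7→G=3, 18−9→G=2. Hits: 2.

4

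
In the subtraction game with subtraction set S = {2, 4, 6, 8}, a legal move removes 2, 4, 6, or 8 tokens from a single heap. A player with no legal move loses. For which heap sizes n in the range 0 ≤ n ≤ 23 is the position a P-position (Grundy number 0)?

n :  0  1  2  3  4  5  6  7  8  9 10 11 12 13 14 15 16 17 18 19 20 21 22 23
G :  0  0  1  1  2  2  3  3  4  4  0  0  1  1  2  2  3  3  4  4  0  0  1  1
P-positions are exactly the n with G(n) = 0.

0, 1, 10, 11, 20, 21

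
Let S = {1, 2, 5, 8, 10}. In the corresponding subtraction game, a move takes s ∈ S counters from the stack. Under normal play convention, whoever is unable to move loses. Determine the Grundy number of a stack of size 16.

n :  0  1  2  3  4  5  6  7  8  9 10 11 12 13 14 15 16
G :  0  1  2  0  1  2  0  1  2  0  1  2  0  1  2  0  1

1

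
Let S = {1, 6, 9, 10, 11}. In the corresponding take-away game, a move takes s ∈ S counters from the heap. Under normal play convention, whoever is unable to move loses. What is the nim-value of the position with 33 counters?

3

n :  0  1  2  3  4  5  6  7  8  9 10 11 12 13 14 15 16 17 18 19 20 21 22 23 24 25 26 27 28 29 30 31 32 33
G :  0  1  0  1  0  1  2  0  1  2  3  2  3  2  3  4  5  3  4  0  1  0  1  0  1  2  0  1  2  3  2  3  2  3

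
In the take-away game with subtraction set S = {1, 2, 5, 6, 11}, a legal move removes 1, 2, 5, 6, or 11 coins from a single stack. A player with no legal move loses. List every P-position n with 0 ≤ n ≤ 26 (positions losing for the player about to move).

G(0) = 0
G(1) = mex{0} = 1
G(2) = mex{1,0} = 2
G(3) = mex{2,1} = 0
G(4) = mex{0,2} = 1
G(5) = mex{1,0,0} = 2
G(6) = mex{2,1,1,0} = 3
G(7) = mex{3,2,2,1} = 0
G(8) = mex{0,3,0,2} = 1
G(9) = mex{1,0,1,0} = 2
G(10) = mex{2,1,2,1} = 0
G(11) = mex{0,2,3,2,0} = 1
G(12) = mex{1,0,0,3,1} = 2
G(13) = mex{2,1,1,0,2} = 3
G(14) = mex{3,2,2,1,0} = 4
G(15) = mex{4,3,0,2,1} = 5
G(16) = mex{5,4,1,0,2} = 3
G(17) = mex{3,5,2,1,3} = 0
G(18) = mex{0,3,3,2,0} = 1
G(19) = mex{1,0,4,3,1} = 2
G(20) = mex{2,1,5,4,2} = 0
G(21) = mex{0,2,3,5,0} = 1
G(22) = mex{1,0,0,3,1} = 2
G(23) = mex{2,1,1,0,2} = 3
G(24) = mex{3,2,2,1,3} = 0
G(25) = mex{0,3,0,2,4} = 1
G(26) = mex{1,0,1,0,5} = 2
P-positions are exactly the n with G(n) = 0.

0, 3, 7, 10, 17, 20, 24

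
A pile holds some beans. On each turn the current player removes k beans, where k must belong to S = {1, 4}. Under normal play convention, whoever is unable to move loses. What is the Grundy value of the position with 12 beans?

0

G(0) = 0
G(1) = mex{0} = 1
G(2) = mex{1} = 0
G(3) = mex{0} = 1
G(4) = mex{1,0} = 2
G(5) = mex{2,1} = 0
G(6) = mex{0,0} = 1
G(7) = mex{1,1} = 0
G(8) = mex{0,2} = 1
G(9) = mex{1,0} = 2
G(10) = mex{2,1} = 0
G(11) = mex{0,0} = 1
G(12) = mex{1,1} = 0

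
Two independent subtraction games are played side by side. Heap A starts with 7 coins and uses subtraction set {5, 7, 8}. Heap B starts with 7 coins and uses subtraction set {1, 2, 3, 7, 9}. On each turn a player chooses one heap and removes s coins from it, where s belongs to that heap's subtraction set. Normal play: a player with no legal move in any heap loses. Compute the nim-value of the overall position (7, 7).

2

Heap A, S = {5, 7, 8}:
n : 0 1 2 3 4 5 6 7
G : 0 0 0 0 0 1 1 1
G_A(7) = 1.
Heap B, S = {1, 2, 3, 7, 9}:
n : 0 1 2 3 4 5 6 7
G : 0 1 2 3 0 1 2 3
G_B(7) = 3.
Combined Grundy value = 1 ⊕ 3 = 2.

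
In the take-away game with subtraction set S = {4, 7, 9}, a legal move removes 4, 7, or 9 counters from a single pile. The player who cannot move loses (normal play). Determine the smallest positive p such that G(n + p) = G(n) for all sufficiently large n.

n :  0  1  2  3  4  5  6  7  8  9 10 11 12 13 14 15 16 17 18 19 20 21 22 23 24 25 26 27
G :  0  0  0  0  1  1  1  1  2  2  2  2  3  0  0  0  0  1  1  1  1  2  2  2  2  3  0  0
G(n+13) = G(n) holds for n = 0,…,8 (a full window of length max(S) = 9), so the sequence is purely periodic with period 13.

13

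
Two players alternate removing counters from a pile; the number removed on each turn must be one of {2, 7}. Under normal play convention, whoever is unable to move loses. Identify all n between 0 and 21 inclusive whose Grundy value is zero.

n :  0  1  2  3  4  5  6  7  8  9 10 11 12 13 14 15 16 17 18 19 20 21
G :  0  0  1  1  0  0  1  1  2  0  0  1  1  0  0  1  1  2  0  0  1  1
P-positions are exactly the n with G(n) = 0.

0, 1, 4, 5, 9, 10, 13, 14, 18, 19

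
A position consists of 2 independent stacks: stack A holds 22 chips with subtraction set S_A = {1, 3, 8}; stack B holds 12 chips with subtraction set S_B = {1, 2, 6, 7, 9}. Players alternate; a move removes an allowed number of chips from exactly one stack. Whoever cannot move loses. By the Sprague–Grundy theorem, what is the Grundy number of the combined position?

Stack A, S = {1, 3, 8}:
G(0) = 0
G(1) = mex{0} = 1
G(2) = mex{1} = 0
G(3) = mex{0,0} = 1
G(4) = mex{1,1} = 0
G(5) = mex{0,0} = 1
G(6) = mex{1,1} = 0
G(7) = mex{0,0} = 1
G(8) = mex{1,1,0} = 2
G(9) = mex{2,0,1} = 3
G(10) = mex{3,1,0} = 2
G(11) = mex{2,2,1} = 0
G(12) = mex{0,3,0} = 1
G(13) = mex{1,2,1} = 0
G(14) = mex{0,0,0} = 1
G(15) = mex{1,1,1} = 0
G(16) = mex{0,0,2} = 1
G(17) = mex{1,1,3} = 0
G(18) = mex{0,0,2} = 1
G(19) = mex{1,1,0} = 2
G(20) = mex{2,0,1} = 3
G(21) = mex{3,1,0} = 2
G(22) = mex{2,2,1} = 0
G_A(22) = 0.
Stack B, S = {1, 2, 6, 7, 9}:
n :  0  1  2  3  4  5  6  7  8  9 10 11 12
G :  0  1  2  0  1  2  3  4  0  1  2  0  1
G_B(12) = 1.
Combined Grundy value = 0 ⊕ 1 = 1.

1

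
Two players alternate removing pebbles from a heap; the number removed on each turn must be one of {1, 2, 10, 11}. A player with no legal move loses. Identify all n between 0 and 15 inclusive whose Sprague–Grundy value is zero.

G(0) = 0
G(1) = mex{0} = 1
G(2) = mex{1,0} = 2
G(3) = mex{2,1} = 0
G(4) = mex{0,2} = 1
G(5) = mex{1,0} = 2
G(6) = mex{2,1} = 0
G(7) = mex{0,2} = 1
G(8) = mex{1,0} = 2
G(9) = mex{2,1} = 0
G(10) = mex{0,2,0} = 1
G(11) = mex{1,0,1,0} = 2
G(12) = mex{2,1,2,1} = 0
G(13) = mex{0,2,0,2} = 1
G(14) = mex{1,0,1,0} = 2
G(15) = mex{2,1,2,1} = 0
P-positions are exactly the n with G(n) = 0.

0, 3, 6, 9, 12, 15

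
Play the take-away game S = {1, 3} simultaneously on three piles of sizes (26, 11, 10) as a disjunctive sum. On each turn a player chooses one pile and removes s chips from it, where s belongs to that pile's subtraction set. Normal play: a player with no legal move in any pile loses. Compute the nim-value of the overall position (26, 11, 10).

All piles use S = {1, 3}:
G(0) = 0
G(1) = mex{0} = 1
G(2) = mex{1} = 0
G(3) = mex{0,0} = 1
G(4) = mex{1,1} = 0
G(5) = mex{0,0} = 1
G(6) = mex{1,1} = 0
G(7) = mex{0,0} = 1
G(8) = mex{1,1} = 0
G(9) = mex{0,0} = 1
G(10) = mex{1,1} = 0
G(11) = mex{0,0} = 1
G(12) = mex{1,1} = 0
G(13) = mex{0,0} = 1
G(14) = mex{1,1} = 0
G(15) = mex{0,0} = 1
G(16) = mex{1,1} = 0
G(17) = mex{0,0} = 1
G(18) = mex{1,1} = 0
G(19) = mex{0,0} = 1
G(20) = mex{1,1} = 0
G(21) = mex{0,0} = 1
G(22) = mex{1,1} = 0
G(23) = mex{0,0} = 1
G(24) = mex{1,1} = 0
G(25) = mex{0,0} = 1
G(26) = mex{1,1} = 0
Pile A: G(26) = 0.
Pile B: G(11) = 1.
Pile C: G(10) = 0.
Combined Grundy value = 0 ⊕ 1 ⊕ 0 = 1.

1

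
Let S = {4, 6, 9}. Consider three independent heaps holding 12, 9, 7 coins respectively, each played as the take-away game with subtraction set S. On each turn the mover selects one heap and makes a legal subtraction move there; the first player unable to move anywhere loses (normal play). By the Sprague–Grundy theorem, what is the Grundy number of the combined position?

0

All heaps use S = {4, 6, 9}:
G(0) = 0
G(1) = mex{} = 0
G(2) = mex{} = 0
G(3) = mex{} = 0
G(4) = mex{0} = 1
G(5) = mex{0} = 1
G(6) = mex{0,0} = 1
G(7) = mex{0,0} = 1
G(8) = mex{1,0} = 2
G(9) = mex{1,0,0} = 2
G(10) = mex{1,1,0} = 2
G(11) = mex{1,1,0} = 2
G(12) = mex{2,1,0} = 3
Heap A: G(12) = 3.
Heap B: G(9) = 2.
Heap C: G(7) = 1.
Combined Grundy value = 3 ⊕ 2 ⊕ 1 = 0.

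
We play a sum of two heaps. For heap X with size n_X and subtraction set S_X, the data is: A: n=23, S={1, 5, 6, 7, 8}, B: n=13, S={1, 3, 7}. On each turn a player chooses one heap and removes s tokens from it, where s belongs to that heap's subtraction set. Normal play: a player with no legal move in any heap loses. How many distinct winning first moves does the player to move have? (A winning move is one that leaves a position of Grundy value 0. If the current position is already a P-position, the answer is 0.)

Heap A, S = {1, 5, 6, 7, 8}:
G(0) = 0
G(1) = mex{0} = 1
G(2) = mex{1} = 0
G(3) = mex{0} = 1
G(4) = mex{1} = 0
G(5) = mex{0,0} = 1
G(6) = mex{1,1,0} = 2
G(7) = mex{2,0,1,0} = 3
G(8) = mex{3,1,0,1,0} = 2
G(9) = mex{2,0,1,0,1} = 3
G(10) = mex{3,1,0,1,0} = 2
G(11) = mex{2,2,1,0,1} = 3
G(12) = mex{3,3,2,1,0} = 4
G(13) = mex{4,2,3,2,1} = 0
G(14) = mex{0,3,2,3,2} = 1
G(15) = mex{1,2,3,2,3} = 0
G(16) = mex{0,3,2,3,2} = 1
G(17) = mex{1,4,3,2,3} = 0
G(18) = mex{0,0,4,3,2} = 1
G(19) = mex{1,1,0,4,3} = 2
G(20) = mex{2,0,1,0,4} = 3
G(21) = mex{3,1,0,1,0} = 2
G(22) = mex{2,0,1,0,1} = 3
G(23) = mex{3,1,0,1,0} = 2
G_A(23) = 2.
Heap B, S = {1, 3, 7}:
G(0) = 0
G(1) = mex{0} = 1
G(2) = mex{1} = 0
G(3) = mex{0,0} = 1
G(4) = mex{1,1} = 0
G(5) = mex{0,0} = 1
G(6) = mex{1,1} = 0
G(7) = mex{0,0,0} = 1
G(8) = mex{1,1,1} = 0
G(9) = mex{0,0,0} = 1
G(10) = mex{1,1,1} = 0
G(11) = mex{0,0,0} = 1
G(12) = mex{1,1,1} = 0
G(13) = mex{0,0,0} = 1
G_B(13) = 1.
Combined Grundy value = 2 ⊕ 1 = 3.
A winning move leaves total XOR = 0, i.e. changes one component's Grundy value g to g ⊕ X where X is the current total.
Heap A: need g' = 2⊕3 = 1. Options: 23−1→G=3, 23−5→G=1, 23−6→G=0, 23−7→G=1, 23−8→G=0. Hits: 2.
Heap B: need g' = 1⊕3 = 2. Options: 13−1→G=0, 13−3→G=0, 13−7→G=0. Hits: 0.

2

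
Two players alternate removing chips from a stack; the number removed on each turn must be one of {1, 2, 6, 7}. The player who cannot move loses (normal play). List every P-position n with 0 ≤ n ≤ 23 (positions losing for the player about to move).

n :  0  1  2  3  4  5  6  7  8  9 10 11 12 13 14 15 16 17 18 19 20 21 22 23
G :  0  1  2  0  1  2  3  4  0  1  2  0  1  2  3  4  0  1  2  0  1  2  3  4
P-positions are exactly the n with G(n) = 0.

0, 3, 8, 11, 16, 19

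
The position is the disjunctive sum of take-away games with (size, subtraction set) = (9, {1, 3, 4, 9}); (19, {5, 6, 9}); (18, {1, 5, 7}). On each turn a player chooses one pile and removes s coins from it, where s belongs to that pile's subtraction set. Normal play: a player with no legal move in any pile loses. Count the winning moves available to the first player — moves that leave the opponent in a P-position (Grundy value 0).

Pile A, S = {1, 3, 4, 9}:
n : 0 1 2 3 4 5 6 7 8 9
G : 0 1 0 1 2 3 2 0 1 4
G_A(9) = 4.
Pile B, S = {5, 6, 9}:
G(0) = 0
G(1) = mex{} = 0
G(2) = mex{} = 0
G(3) = mex{} = 0
G(4) = mex{} = 0
G(5) = mex{0} = 1
G(6) = mex{0,0} = 1
G(7) = mex{0,0} = 1
G(8) = mex{0,0} = 1
G(9) = mex{0,0,0} = 1
G(10) = mex{1,0,0} = 2
G(11) = mex{1,1,0} = 2
G(12) = mex{1,1,0} = 2
G(13) = mex{1,1,0} = 2
G(14) = mex{1,1,1} = 0
G(15) = mex{2,1,1} = 0
G(16) = mex{2,2,1} = 0
G(17) = mex{2,2,1} = 0
G(18) = mex{2,2,1} = 0
G(19) = mex{0,2,2} = 1
G_B(19) = 1.
Pile C, S = {1, 5, 7}:
n :  0  1  2  3  4  5  6  7  8  9 10 11 12 13 14 15 16 17 18
G :  0  1  0  1  0  1  0  1  0  1  0  1  0  1  0  1  0  1  0
G_C(18) = 0.
Combined Grundy value = 4 ⊕ 1 ⊕ 0 = 5.
A winning move leaves total XOR = 0, i.e. changes one component's Grundy value g to g ⊕ X where X is the current total.
Pile A: need g' = 4⊕5 = 1. Options: 9−1→G=1, 9−3→G=2, 9−4→G=3, 9−9→G=0. Hits: 1.
Pile B: need g' = 1⊕5 = 4. Options: 19−5→G=0, 19−6→G=2, 19−9→G=2. Hits: 0.
Pile C: need g' = 0⊕5 = 5. Options: 18−1→G=1, 18−5→G=1, 18−7→G=1. Hits: 0.

1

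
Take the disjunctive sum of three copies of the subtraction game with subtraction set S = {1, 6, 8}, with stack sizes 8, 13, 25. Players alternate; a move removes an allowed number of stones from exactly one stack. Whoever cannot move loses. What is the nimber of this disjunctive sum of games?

All stacks use S = {1, 6, 8}:
n :  0  1  2  3  4  5  6  7  8  9 10 11 12 13 14 15 16 17 18 19 20 21 22 23 24 25
G :  0  1  0  1  0  1  2  0  1  0  1  0  1  2  0  1  0  1  0  1  2  0  1  0  1  0
Stack A: G(8) = 1.
Stack B: G(13) = 2.
Stack C: G(25) = 0.
Combined Grundy value = 1 ⊕ 2 ⊕ 0 = 3.

3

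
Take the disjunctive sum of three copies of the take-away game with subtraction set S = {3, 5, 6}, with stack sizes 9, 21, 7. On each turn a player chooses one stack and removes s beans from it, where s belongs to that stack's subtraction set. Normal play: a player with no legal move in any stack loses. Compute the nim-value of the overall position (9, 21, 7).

3

All stacks use S = {3, 5, 6}:
n :  0  1  2  3  4  5  6  7  8  9 10 11 12 13 14 15 16 17 18 19 20 21
G :  0  0  0  1  1  1  2  2  2  0  0  0  1  1  1  2  2  2  0  0  0  1
Stack A: G(9) = 0.
Stack B: G(21) = 1.
Stack C: G(7) = 2.
Combined Grundy value = 0 ⊕ 1 ⊕ 2 = 3.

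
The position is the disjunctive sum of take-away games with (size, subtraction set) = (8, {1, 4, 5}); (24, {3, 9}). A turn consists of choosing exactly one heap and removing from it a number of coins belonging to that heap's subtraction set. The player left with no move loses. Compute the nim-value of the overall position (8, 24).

Heap A, S = {1, 4, 5}:
G(0) = 0
G(1) = mex{0} = 1
G(2) = mex{1} = 0
G(3) = mex{0} = 1
G(4) = mex{1,0} = 2
G(5) = mex{2,1,0} = 3
G(6) = mex{3,0,1} = 2
G(7) = mex{2,1,0} = 3
G(8) = mex{3,2,1} = 0
G_A(8) = 0.
Heap B, S = {3, 9}:
n :  0  1  2  3  4  5  6  7  8  9 10 11 12 13 14 15 16 17 18 19 20 21 22 23 24
G :  0  0  0  1  1  1  0  0  0  1  1  1  0  0  0  1  1  1  0  0  0  1  1  1  0
G_B(24) = 0.
Combined Grundy value = 0 ⊕ 0 = 0.

0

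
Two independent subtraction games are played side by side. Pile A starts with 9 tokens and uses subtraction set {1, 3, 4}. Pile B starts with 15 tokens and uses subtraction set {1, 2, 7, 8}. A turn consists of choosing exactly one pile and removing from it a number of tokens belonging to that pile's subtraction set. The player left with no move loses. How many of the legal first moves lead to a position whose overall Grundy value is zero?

0

Pile A, S = {1, 3, 4}:
n : 0 1 2 3 4 5 6 7 8 9
G : 0 1 0 1 2 3 2 0 1 0
G_A(9) = 0.
Pile B, S = {1, 2, 7, 8}:
G(0) = 0
G(1) = mex{0} = 1
G(2) = mex{1,0} = 2
G(3) = mex{2,1} = 0
G(4) = mex{0,2} = 1
G(5) = mex{1,0} = 2
G(6) = mex{2,1} = 0
G(7) = mex{0,2,0} = 1
G(8) = mex{1,0,1,0} = 2
G(9) = mex{2,1,2,1} = 0
G(10) = mex{0,2,0,2} = 1
G(11) = mex{1,0,1,0} = 2
G(12) = mex{2,1,2,1} = 0
G(13) = mex{0,2,0,2} = 1
G(14) = mex{1,0,1,0} = 2
G(15) = mex{2,1,2,1} = 0
G_B(15) = 0.
Combined Grundy value = 0 ⊕ 0 = 0.
A winning move leaves total XOR = 0, i.e. changes one component's Grundy value g to g ⊕ X where X is the current total.
Pile A: target g' = 0⊕0 = 0, but every legal move changes the Grundy value (mex property), so 0 moves.
Pile B: target g' = 0⊕0 = 0, but every legal move changes the Grundy value (mex property), so 0 moves.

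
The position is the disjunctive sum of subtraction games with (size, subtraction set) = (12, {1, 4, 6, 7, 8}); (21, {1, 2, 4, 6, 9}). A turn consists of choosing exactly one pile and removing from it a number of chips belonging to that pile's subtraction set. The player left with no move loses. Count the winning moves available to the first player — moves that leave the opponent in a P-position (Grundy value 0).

1

Pile A, S = {1, 4, 6, 7, 8}:
G(0) = 0
G(1) = mex{0} = 1
G(2) = mex{1} = 0
G(3) = mex{0} = 1
G(4) = mex{1,0} = 2
G(5) = mex{2,1} = 0
G(6) = mex{0,0,0} = 1
G(7) = mex{1,1,1,0} = 2
G(8) = mex{2,2,0,1,0} = 3
G(9) = mex{3,0,1,0,1} = 2
G(10) = mex{2,1,2,1,0} = 3
G(11) = mex{3,2,0,2,1} = 4
G(12) = mex{4,3,1,0,2} = 5
G_A(12) = 5.
Pile B, S = {1, 2, 4, 6, 9}:
G(0) = 0
G(1) = mex{0} = 1
G(2) = mex{1,0} = 2
G(3) = mex{2,1} = 0
G(4) = mex{0,2,0} = 1
G(5) = mex{1,0,1} = 2
G(6) = mex{2,1,2,0} = 3
G(7) = mex{3,2,0,1} = 4
G(8) = mex{4,3,1,2} = 0
G(9) = mex{0,4,2,0,0} = 1
G(10) = mex{1,0,3,1,1} = 2
G(11) = mex{2,1,4,2,2} = 0
G(12) = mex{0,2,0,3,0} = 1
G(13) = mex{1,0,1,4,1} = 2
G(14) = mex{2,1,2,0,2} = 3
G(15) = mex{3,2,0,1,3} = 4
G(16) = mex{4,3,1,2,4} = 0
G(17) = mex{0,4,2,0,0} = 1
G(18) = mex{1,0,3,1,1} = 2
G(19) = mex{2,1,4,2,2} = 0
G(20) = mex{0,2,0,3,0} = 1
G(21) = mex{1,0,1,4,1} = 2
G_B(21) = 2.
Combined Grundy value = 5 ⊕ 2 = 7.
A winning move leaves total XOR = 0, i.e. changes one component's Grundy value g to g ⊕ X where X is the current total.
Pile A: need g' = 5⊕7 = 2. Options: 12−1→G=4, 12−4→G=3, 12−6→G=1, 12−7→G=0, 12−8→G=2. Hits: 1.
Pile B: need g' = 2⊕7 = 5. Options: 21−1→G=1, 21−2→G=0, 21−4→G=1, 21−6→G=4, 21−9→G=1. Hits: 0.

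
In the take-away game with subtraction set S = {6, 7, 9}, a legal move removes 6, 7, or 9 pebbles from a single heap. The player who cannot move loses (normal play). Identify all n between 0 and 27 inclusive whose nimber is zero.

n :  0  1  2  3  4  5  6  7  8  9 10 11 12 13 14 15 16 17 18 19 20 21 22 23 24 25 26 27
G :  0  0  0  0  0  0  1  1  1  1  1  1  2  2  2  0  0  0  0  0  0  1  1  1  1  1  1  2
P-positions are exactly the n with G(n) = 0.

0, 1, 2, 3, 4, 5, 15, 16, 17, 18, 19, 20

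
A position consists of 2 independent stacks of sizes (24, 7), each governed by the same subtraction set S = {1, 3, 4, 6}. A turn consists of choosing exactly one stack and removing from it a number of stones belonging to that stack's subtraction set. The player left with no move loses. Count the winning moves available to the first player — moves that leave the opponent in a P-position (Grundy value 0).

4

All stacks use S = {1, 3, 4, 6}:
n :  0  1  2  3  4  5  6  7  8  9 10 11 12 13 14 15 16 17 18 19 20 21 22 23 24
G :  0  1  0  1  2  3  2  0  1  0  1  2  3  2  0  1  0  1  2  3  2  0  1  0  1
Stack A: G(24) = 1.
Stack B: G(7) = 0.
Combined Grundy value = 1 ⊕ 0 = 1.
A winning move leaves total XOR = 0, i.e. changes one component's Grundy value g to g ⊕ X where X is the current total.
Stack A: need g' = 1⊕1 = 0. Options: 24−1→G=0, 24−3→G=0, 24−4→G=2, 24−6→G=2. Hits: 2.
Stack B: need g' = 0⊕1 = 1. Options: 7−1→G=2, 7−3→G=2, 7−4→G=1, 7−6→G=1. Hits: 2.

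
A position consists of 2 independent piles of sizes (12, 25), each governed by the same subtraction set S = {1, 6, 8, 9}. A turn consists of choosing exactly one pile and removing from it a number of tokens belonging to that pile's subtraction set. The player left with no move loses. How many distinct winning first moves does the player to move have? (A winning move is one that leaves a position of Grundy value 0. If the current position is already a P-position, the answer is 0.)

All piles use S = {1, 6, 8, 9}:
G(0) = 0
G(1) = mex{0} = 1
G(2) = mex{1} = 0
G(3) = mex{0} = 1
G(4) = mex{1} = 0
G(5) = mex{0} = 1
G(6) = mex{1,0} = 2
G(7) = mex{2,1} = 0
G(8) = mex{0,0,0} = 1
G(9) = mex{1,1,1,0} = 2
G(10) = mex{2,0,0,1} = 3
G(11) = mex{3,1,1,0} = 2
G(12) = mex{2,2,0,1} = 3
G(13) = mex{3,0,1,0} = 2
G(14) = mex{2,1,2,1} = 0
G(15) = mex{0,2,0,2} = 1
G(16) = mex{1,3,1,0} = 2
G(17) = mex{2,2,2,1} = 0
G(18) = mex{0,3,3,2} = 1
G(19) = mex{1,2,2,3} = 0
G(20) = mex{0,0,3,2} = 1
G(21) = mex{1,1,2,3} = 0
G(22) = mex{0,2,0,2} = 1
G(23) = mex{1,0,1,0} = 2
G(24) = mex{2,1,2,1} = 0
G(25) = mex{0,0,0,2} = 1
Pile A: G(12) = 3.
Pile B: G(25) = 1.
Combined Grundy value = 3 ⊕ 1 = 2.
A winning move leaves total XOR = 0, i.e. changes one component's Grundy value g to g ⊕ X where X is the current total.
Pile A: need g' = 3⊕2 = 1. Options: 12−1→G=2, 12−6→G=2, 12−8→G=0, 12−9→G=1. Hits: 1.
Pile B: need g' = 1⊕2 = 3. Options: 25−1→G=0, 25−6→G=0, 25−8→G=0, 25−9→G=2. Hits: 0.

1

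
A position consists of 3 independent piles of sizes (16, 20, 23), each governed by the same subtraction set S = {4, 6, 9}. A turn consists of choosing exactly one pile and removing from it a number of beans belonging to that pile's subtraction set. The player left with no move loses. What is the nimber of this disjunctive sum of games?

All piles use S = {4, 6, 9}:
G(0) = 0
G(1) = mex{} = 0
G(2) = mex{} = 0
G(3) = mex{} = 0
G(4) = mex{0} = 1
G(5) = mex{0} = 1
G(6) = mex{0,0} = 1
G(7) = mex{0,0} = 1
G(8) = mex{1,0} = 2
G(9) = mex{1,0,0} = 2
G(10) = mex{1,1,0} = 2
G(11) = mex{1,1,0} = 2
G(12) = mex{2,1,0} = 3
G(13) = mex{2,1,1} = 0
G(14) = mex{2,2,1} = 0
G(15) = mex{2,2,1} = 0
G(16) = mex{3,2,1} = 0
G(17) = mex{0,2,2} = 1
G(18) = mex{0,3,2} = 1
G(19) = mex{0,0,2} = 1
G(20) = mex{0,0,2} = 1
G(21) = mex{1,0,3} = 2
G(22) = mex{1,0,0} = 2
G(23) = mex{1,1,0} = 2
Pile A: G(16) = 0.
Pile B: G(20) = 1.
Pile C: G(23) = 2.
Combined Grundy value = 0 ⊕ 1 ⊕ 2 = 3.

3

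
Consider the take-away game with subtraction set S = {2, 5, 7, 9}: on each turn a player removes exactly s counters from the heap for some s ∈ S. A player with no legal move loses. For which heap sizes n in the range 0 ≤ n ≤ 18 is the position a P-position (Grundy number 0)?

0, 1, 4, 12, 15, 16

G(0) = 0
G(1) = mex{} = 0
G(2) = mex{0} = 1
G(3) = mex{0} = 1
G(4) = mex{1} = 0
G(5) = mex{1,0} = 2
G(6) = mex{0,0} = 1
G(7) = mex{2,1,0} = 3
G(8) = mex{1,1,0} = 2
G(9) = mex{3,0,1,0} = 2
G(10) = mex{2,2,1,0} = 3
G(11) = mex{2,1,0,1} = 3
G(12) = mex{3,3,2,1} = 0
G(13) = mex{3,2,1,0} = 4
G(14) = mex{0,2,3,2} = 1
G(15) = mex{4,3,2,1} = 0
G(16) = mex{1,3,2,3} = 0
G(17) = mex{0,0,3,2} = 1
G(18) = mex{0,4,3,2} = 1
P-positions are exactly the n with G(n) = 0.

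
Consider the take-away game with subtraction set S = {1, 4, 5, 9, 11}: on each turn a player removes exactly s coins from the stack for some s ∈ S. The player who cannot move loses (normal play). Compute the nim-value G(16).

0

G(0) = 0
G(1) = mex{0} = 1
G(2) = mex{1} = 0
G(3) = mex{0} = 1
G(4) = mex{1,0} = 2
G(5) = mex{2,1,0} = 3
G(6) = mex{3,0,1} = 2
G(7) = mex{2,1,0} = 3
G(8) = mex{3,2,1} = 0
G(9) = mex{0,3,2,0} = 1
G(10) = mex{1,2,3,1} = 0
G(11) = mex{0,3,2,0,0} = 1
G(12) = mex{1,0,3,1,1} = 2
G(13) = mex{2,1,0,2,0} = 3
G(14) = mex{3,0,1,3,1} = 2
G(15) = mex{2,1,0,2,2} = 3
G(16) = mex{3,2,1,3,3} = 0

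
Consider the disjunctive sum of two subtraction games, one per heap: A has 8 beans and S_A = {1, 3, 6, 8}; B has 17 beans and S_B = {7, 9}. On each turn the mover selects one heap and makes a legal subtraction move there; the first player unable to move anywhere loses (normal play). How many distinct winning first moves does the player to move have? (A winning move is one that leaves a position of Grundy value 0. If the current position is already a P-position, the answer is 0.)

2

Heap A, S = {1, 3, 6, 8}:
G(0) = 0
G(1) = mex{0} = 1
G(2) = mex{1} = 0
G(3) = mex{0,0} = 1
G(4) = mex{1,1} = 0
G(5) = mex{0,0} = 1
G(6) = mex{1,1,0} = 2
G(7) = mex{2,0,1} = 3
G(8) = mex{3,1,0,0} = 2
G_A(8) = 2.
Heap B, S = {7, 9}:
G(0) = 0
G(1) = mex{} = 0
G(2) = mex{} = 0
G(3) = mex{} = 0
G(4) = mex{} = 0
G(5) = mex{} = 0
G(6) = mex{} = 0
G(7) = mex{0} = 1
G(8) = mex{0} = 1
G(9) = mex{0,0} = 1
G(10) = mex{0,0} = 1
G(11) = mex{0,0} = 1
G(12) = mex{0,0} = 1
G(13) = mex{0,0} = 1
G(14) = mex{1,0} = 2
G(15) = mex{1,0} = 2
G(16) = mex{1,1} = 0
G(17) = mex{1,1} = 0
G_B(17) = 0.
Combined Grundy value = 2 ⊕ 0 = 2.
A winning move leaves total XOR = 0, i.e. changes one component's Grundy value g to g ⊕ X where X is the current total.
Heap A: need g' = 2⊕2 = 0. Options: 8−1→G=3, 8−3→G=1, 8−6→G=0, 8−8→G=0. Hits: 2.
Heap B: need g' = 0⊕2 = 2. Options: 17−7→G=1, 17−9→G=1. Hits: 0.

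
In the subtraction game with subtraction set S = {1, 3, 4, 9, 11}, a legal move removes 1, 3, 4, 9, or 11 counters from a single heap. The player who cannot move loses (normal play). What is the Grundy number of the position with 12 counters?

0

G(0) = 0
G(1) = mex{0} = 1
G(2) = mex{1} = 0
G(3) = mex{0,0} = 1
G(4) = mex{1,1,0} = 2
G(5) = mex{2,0,1} = 3
G(6) = mex{3,1,0} = 2
G(7) = mex{2,2,1} = 0
G(8) = mex{0,3,2} = 1
G(9) = mex{1,2,3,0} = 4
G(10) = mex{4,0,2,1} = 3
G(11) = mex{3,1,0,0,0} = 2
G(12) = mex{2,4,1,1,1} = 0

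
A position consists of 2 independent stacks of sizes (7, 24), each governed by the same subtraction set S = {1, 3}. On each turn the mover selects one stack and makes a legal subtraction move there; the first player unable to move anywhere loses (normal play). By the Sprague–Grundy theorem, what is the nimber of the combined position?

All stacks use S = {1, 3}:
n :  0  1  2  3  4  5  6  7  8  9 10 11 12 13 14 15 16 17 18 19 20 21 22 23 24
G :  0  1  0  1  0  1  0  1  0  1  0  1  0  1  0  1  0  1  0  1  0  1  0  1  0
Stack A: G(7) = 1.
Stack B: G(24) = 0.
Combined Grundy value = 1 ⊕ 0 = 1.

1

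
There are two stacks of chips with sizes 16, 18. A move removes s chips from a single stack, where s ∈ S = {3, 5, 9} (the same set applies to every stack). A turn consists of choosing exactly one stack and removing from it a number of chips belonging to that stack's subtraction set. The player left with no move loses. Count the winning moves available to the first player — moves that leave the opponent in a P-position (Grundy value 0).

All stacks use S = {3, 5, 9}:
n :  0  1  2  3  4  5  6  7  8  9 10 11 12 13 14 15 16 17 18
G :  0  0  0  1  1  1  2  2  0  3  3  1  0  2  0  1  0  1  0
Stack A: G(16) = 0.
Stack B: G(18) = 0.
Combined Grundy value = 0 ⊕ 0 = 0.
A winning move leaves total XOR = 0, i.e. changes one component's Grundy value g to g ⊕ X where X is the current total.
Stack A: target g' = 0⊕0 = 0, but every legal move changes the Grundy value (mex property), so 0 moves.
Stack B: target g' = 0⊕0 = 0, but every legal move changes the Grundy value (mex property), so 0 moves.

0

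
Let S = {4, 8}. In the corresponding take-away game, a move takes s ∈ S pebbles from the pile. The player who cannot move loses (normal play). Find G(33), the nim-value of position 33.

2

G(0) = 0
G(1) = mex{} = 0
G(2) = mex{} = 0
G(3) = mex{} = 0
G(4) = mex{0} = 1
G(5) = mex{0} = 1
G(6) = mex{0} = 1
G(7) = mex{0} = 1
G(8) = mex{1,0} = 2
G(9) = mex{1,0} = 2
G(10) = mex{1,0} = 2
G(11) = mex{1,0} = 2
G(12) = mex{2,1} = 0
G(13) = mex{2,1} = 0
G(14) = mex{2,1} = 0
G(15) = mex{2,1} = 0
G(16) = mex{0,2} = 1
G(17) = mex{0,2} = 1
G(18) = mex{0,2} = 1
G(19) = mex{0,2} = 1
G(20) = mex{1,0} = 2
G(21) = mex{1,0} = 2
G(22) = mex{1,0} = 2
G(23) = mex{1,0} = 2
G(24) = mex{2,1} = 0
G(25) = mex{2,1} = 0
G(26) = mex{2,1} = 0
G(27) = mex{2,1} = 0
G(28) = mex{0,2} = 1
G(29) = mex{0,2} = 1
G(30) = mex{0,2} = 1
G(31) = mex{0,2} = 1
G(32) = mex{1,0} = 2
G(33) = mex{1,0} = 2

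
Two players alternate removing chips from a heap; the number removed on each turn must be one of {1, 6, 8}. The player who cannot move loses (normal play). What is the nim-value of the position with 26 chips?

1

n :  0  1  2  3  4  5  6  7  8  9 10 11 12 13 14 15 16 17 18 19 20 21 22 23 24 25 26
G :  0  1  0  1  0  1  2  0  1  0  1  0  1  2  0  1  0  1  0  1  2  0  1  0  1  0  1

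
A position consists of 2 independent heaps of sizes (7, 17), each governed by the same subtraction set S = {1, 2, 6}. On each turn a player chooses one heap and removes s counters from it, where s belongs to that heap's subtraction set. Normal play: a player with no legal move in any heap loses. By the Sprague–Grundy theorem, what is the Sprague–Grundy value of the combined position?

All heaps use S = {1, 2, 6}:
G(0) = 0
G(1) = mex{0} = 1
G(2) = mex{1,0} = 2
G(3) = mex{2,1} = 0
G(4) = mex{0,2} = 1
G(5) = mex{1,0} = 2
G(6) = mex{2,1,0} = 3
G(7) = mex{3,2,1} = 0
G(8) = mex{0,3,2} = 1
G(9) = mex{1,0,0} = 2
G(10) = mex{2,1,1} = 0
G(11) = mex{0,2,2} = 1
G(12) = mex{1,0,3} = 2
G(13) = mex{2,1,0} = 3
G(14) = mex{3,2,1} = 0
G(15) = mex{0,3,2} = 1
G(16) = mex{1,0,0} = 2
G(17) = mex{2,1,1} = 0
Heap A: G(7) = 0.
Heap B: G(17) = 0.
Combined Grundy value = 0 ⊕ 0 = 0.

0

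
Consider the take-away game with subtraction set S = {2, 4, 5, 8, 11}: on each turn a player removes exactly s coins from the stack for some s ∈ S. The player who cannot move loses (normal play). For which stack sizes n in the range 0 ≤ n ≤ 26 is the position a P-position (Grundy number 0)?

G(0) = 0
G(1) = mex{} = 0
G(2) = mex{0} = 1
G(3) = mex{0} = 1
G(4) = mex{1,0} = 2
G(5) = mex{1,0,0} = 2
G(6) = mex{2,1,0} = 3
G(7) = mex{2,1,1} = 0
G(8) = mex{3,2,1,0} = 4
G(9) = mex{0,2,2,0} = 1
G(10) = mex{4,3,2,1} = 0
G(11) = mex{1,0,3,1,0} = 2
G(12) = mex{0,4,0,2,0} = 1
G(13) = mex{2,1,4,2,1} = 0
G(14) = mex{1,0,1,3,1} = 2
G(15) = mex{0,2,0,0,2} = 1
G(16) = mex{2,1,2,4,2} = 0
G(17) = mex{1,0,1,1,3} = 2
G(18) = mex{0,2,0,0,0} = 1
G(19) = mex{2,1,2,2,4} = 0
G(20) = mex{1,0,1,1,1} = 2
G(21) = mex{0,2,0,0,0} = 1
G(22) = mex{2,1,2,2,2} = 0
G(23) = mex{1,0,1,1,1} = 2
G(24) = mex{0,2,0,0,0} = 1
G(25) = mex{2,1,2,2,2} = 0
G(26) = mex{1,0,1,1,1} = 2
P-positions are exactly the n with G(n) = 0.

0, 1, 7, 10, 13, 16, 19, 22, 25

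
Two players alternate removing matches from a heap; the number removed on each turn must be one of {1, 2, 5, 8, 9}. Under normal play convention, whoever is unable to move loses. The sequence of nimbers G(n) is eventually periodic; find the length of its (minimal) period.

10

n :  0  1  2  3  4  5  6  7  8  9 10 11 12 13 14 15 16 17 18 19 20 21
G :  0  1  2  0  1  2  0  1  2  3  0  1  2  0  1  2  0  1  2  3  0  1
G(n+10) = G(n) holds for n = 0,…,8 (a full window of length max(S) = 9), so the sequence is purely periodic with period 10.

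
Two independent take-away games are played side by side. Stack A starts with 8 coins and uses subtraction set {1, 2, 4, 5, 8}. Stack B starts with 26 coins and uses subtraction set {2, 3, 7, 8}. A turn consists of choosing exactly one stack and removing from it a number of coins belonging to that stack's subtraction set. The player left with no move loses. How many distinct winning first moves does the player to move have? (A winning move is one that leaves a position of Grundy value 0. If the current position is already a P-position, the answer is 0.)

5

Stack A, S = {1, 2, 4, 5, 8}:
n : 0 1 2 3 4 5 6 7 8
G : 0 1 2 0 1 2 0 1 2
G_A(8) = 2.
Stack B, S = {2, 3, 7, 8}:
n :  0  1  2  3  4  5  6  7  8  9 10 11 12 13 14 15 16 17 18 19 20 21 22 23 24 25 26
G :  0  0  1  1  2  0  0  1  1  2  0  0  1  1  2  0  0  1  1  2  0  0  1  1  2  0  0
G_B(26) = 0.
Combined Grundy value = 2 ⊕ 0 = 2.
A winning move leaves total XOR = 0, i.e. changes one component's Grundy value g to g ⊕ X where X is the current total.
Stack A: need g' = 2⊕2 = 0. Options: 8−1→G=1, 8−2→G=0, 8−4→G=1, 8−5→G=0, 8−8→G=0. Hits: 3.
Stack B: need g' = 0⊕2 = 2. Options: 26−2→G=2, 26−3→G=1, 26−7→G=2, 26−8→G=1. Hits: 2.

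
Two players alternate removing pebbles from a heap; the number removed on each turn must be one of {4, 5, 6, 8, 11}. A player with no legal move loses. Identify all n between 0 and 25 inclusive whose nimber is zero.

0, 1, 2, 3, 15, 16, 17, 18

G(0) = 0
G(1) = mex{} = 0
G(2) = mex{} = 0
G(3) = mex{} = 0
G(4) = mex{0} = 1
G(5) = mex{0,0} = 1
G(6) = mex{0,0,0} = 1
G(7) = mex{0,0,0} = 1
G(8) = mex{1,0,0,0} = 2
G(9) = mex{1,1,0,0} = 2
G(10) = mex{1,1,1,0} = 2
G(11) = mex{1,1,1,0,0} = 2
G(12) = mex{2,1,1,1,0} = 3
G(13) = mex{2,2,1,1,0} = 3
G(14) = mex{2,2,2,1,0} = 3
G(15) = mex{2,2,2,1,1} = 0
G(16) = mex{3,2,2,2,1} = 0
G(17) = mex{3,3,2,2,1} = 0
G(18) = mex{3,3,3,2,1} = 0
G(19) = mex{0,3,3,2,2} = 1
G(20) = mex{0,0,3,3,2} = 1
G(21) = mex{0,0,0,3,2} = 1
G(22) = mex{0,0,0,3,2} = 1
G(23) = mex{1,0,0,0,3} = 2
G(24) = mex{1,1,0,0,3} = 2
G(25) = mex{1,1,1,0,3} = 2
P-positions are exactly the n with G(n) = 0.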